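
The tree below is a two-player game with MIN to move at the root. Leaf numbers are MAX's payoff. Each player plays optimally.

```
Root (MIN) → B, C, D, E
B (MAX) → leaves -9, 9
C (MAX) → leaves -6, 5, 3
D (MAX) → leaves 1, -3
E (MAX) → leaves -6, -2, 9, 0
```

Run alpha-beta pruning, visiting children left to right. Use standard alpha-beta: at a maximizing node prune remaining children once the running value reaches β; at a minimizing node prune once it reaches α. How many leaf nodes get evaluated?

B [α=-∞,β=+∞]: v=9
C [α=-∞,β=9]: v=5
D [α=-∞,β=5]: v=1
E [α=-∞,β=1]: v=9 after child 3 ≥ β → β-cutoff, skip 1
Root [α=-∞,β=+∞]: v=1
Leaves evaluated: 10 of 11.

10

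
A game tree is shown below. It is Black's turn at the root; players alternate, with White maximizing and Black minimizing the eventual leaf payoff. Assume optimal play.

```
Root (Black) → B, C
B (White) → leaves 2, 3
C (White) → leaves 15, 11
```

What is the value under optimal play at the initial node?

3

B (White): max(2, 3) = 3
C (White): max(15, 11) = 15
Root (Black): min(3, 15) = 3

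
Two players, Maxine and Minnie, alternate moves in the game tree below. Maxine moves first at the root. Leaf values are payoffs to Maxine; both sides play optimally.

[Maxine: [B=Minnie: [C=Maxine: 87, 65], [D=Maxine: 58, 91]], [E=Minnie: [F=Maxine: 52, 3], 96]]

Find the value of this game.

87

C (Maxine): max(87, 65) = 87
D (Maxine): max(58, 91) = 91
B (Minnie): min(87, 91) = 87
F (Maxine): max(52, 3) = 52
E (Minnie): min(52, 96) = 52
Root (Maxine): max(87, 52) = 87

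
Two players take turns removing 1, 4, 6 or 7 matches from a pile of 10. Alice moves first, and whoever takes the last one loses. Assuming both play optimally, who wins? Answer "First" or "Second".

i:   0  1  2  3  4  5  6  7  8  9 10
     W  L  W  L  W  W  L  W  W  W  W
Position 10 is W, so the first player wins.

First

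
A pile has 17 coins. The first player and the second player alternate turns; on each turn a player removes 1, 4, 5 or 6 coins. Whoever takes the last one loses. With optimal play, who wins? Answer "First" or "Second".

First

i:   0  1  2  3  4  5  6  7  8  9 10 11 12 13 14 15 16 17
     W  L  W  L  W  W  W  W  W  W  L  W  L  W  W  W  W  W
Position 17 is W, so the first player wins.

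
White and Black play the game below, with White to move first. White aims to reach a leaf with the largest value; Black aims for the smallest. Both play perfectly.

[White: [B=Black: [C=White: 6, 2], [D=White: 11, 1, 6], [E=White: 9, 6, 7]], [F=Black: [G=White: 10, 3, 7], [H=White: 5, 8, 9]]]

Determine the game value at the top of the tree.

9

C (White): max(6, 2) = 6
D (White): max(11, 1, 6) = 11
E (White): max(9, 6, 7) = 9
B (Black): min(6, 11, 9) = 6
G (White): max(10, 3, 7) = 10
H (White): max(5, 8, 9) = 9
F (Black): min(10, 9) = 9
Root (White): max(6, 9) = 9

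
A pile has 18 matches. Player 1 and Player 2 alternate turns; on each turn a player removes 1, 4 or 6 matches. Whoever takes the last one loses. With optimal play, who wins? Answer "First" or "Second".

Mark each pile size as W (mover wins) or L (mover loses):
i:   0  1  2  3  4  5  6  7  8  9 10 11 12 13 14 15 16 17 18
     W  L  W  L  W  W  L  W  L  W  W  L  W  L  W  W  L  W  L
Position 18 is L, so the second player wins.

Second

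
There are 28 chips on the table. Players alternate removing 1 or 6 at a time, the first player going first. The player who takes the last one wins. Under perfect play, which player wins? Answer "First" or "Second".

Second

i:   0  1  2  3  4  5  6  7  8  9 10 11 12 13 14 15 16 17 18 19 20 21 22 23 24 25 26 27 28
     L  W  L  W  L  W  W  L  W  L  W  L  W  W  L  W  L  W  L  W  W  L  W  L  W  L  W  W  L
Position 28 is L, so the second player wins.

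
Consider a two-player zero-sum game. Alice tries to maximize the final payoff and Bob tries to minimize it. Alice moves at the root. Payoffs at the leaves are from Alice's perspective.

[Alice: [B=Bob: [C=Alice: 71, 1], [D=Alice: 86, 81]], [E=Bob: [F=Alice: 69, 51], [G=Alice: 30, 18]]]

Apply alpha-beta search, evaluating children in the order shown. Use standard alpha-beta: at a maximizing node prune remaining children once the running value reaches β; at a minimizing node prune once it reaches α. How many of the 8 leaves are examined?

C [α=-∞,β=+∞]: v=71
D [α=-∞,β=71]: v=86 after child 1 ≥ β → β-cutoff, skip 1
B [α=-∞,β=+∞]: v=71
F [α=71,β=+∞]: v=69
E [α=71,β=+∞]: v=69 after child 1 ≤ α → α-cutoff, skip 1
Root [α=-∞,β=+∞]: v=71
Leaves evaluated: 5 of 8.

5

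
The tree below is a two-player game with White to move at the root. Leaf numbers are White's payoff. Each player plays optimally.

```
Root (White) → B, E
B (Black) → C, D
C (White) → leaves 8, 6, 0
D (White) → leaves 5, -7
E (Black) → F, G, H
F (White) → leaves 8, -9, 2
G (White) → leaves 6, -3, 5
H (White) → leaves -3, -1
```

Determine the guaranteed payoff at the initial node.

C (White): max(8, 6, 0) = 8
D (White): max(5, -7) = 5
B (Black): min(8, 5) = 5
F (White): max(8, -9, 2) = 8
G (White): max(6, -3, 5) = 6
H (White): max(-3, -1) = -1
E (Black): min(8, 6, -1) = -1
Root (White): max(5, -1) = 5

5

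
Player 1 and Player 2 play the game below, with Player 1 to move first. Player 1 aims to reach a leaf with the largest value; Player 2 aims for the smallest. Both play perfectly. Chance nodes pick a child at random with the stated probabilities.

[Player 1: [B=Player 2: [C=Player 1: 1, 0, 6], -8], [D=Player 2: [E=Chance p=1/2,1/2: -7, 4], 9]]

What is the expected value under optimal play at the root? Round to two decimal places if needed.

-1.5

C (Player 1): max(1, 0, 6) = 6
B (Player 2): min(6, -8) = -8
E (Chance): 1/2·-7 + 1/2·4 = -1.5
D (Player 2): min(-1.5, 9) = -1.5
Root (Player 1): max(-8, -1.5) = -1.5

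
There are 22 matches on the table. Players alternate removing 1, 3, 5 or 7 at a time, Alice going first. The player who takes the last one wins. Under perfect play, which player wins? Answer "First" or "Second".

Second

W/L table (W = player to move can force a win):
i:   0  1  2  3  4  5  6  7  8  9 10 11 12 13 14 15 16 17 18 19 20 21 22
     L  W  L  W  L  W  L  W  L  W  L  W  L  W  L  W  L  W  L  W  L  W  L
Position 22 is L, so the second player wins.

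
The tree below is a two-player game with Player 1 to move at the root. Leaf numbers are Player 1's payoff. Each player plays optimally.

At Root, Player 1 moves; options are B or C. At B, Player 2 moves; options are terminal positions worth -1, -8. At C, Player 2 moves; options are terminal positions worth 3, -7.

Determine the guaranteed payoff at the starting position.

-7

B (Player 2): min(-1, -8) = -8
C (Player 2): min(3, -7) = -7
Root (Player 1): max(-8, -7) = -7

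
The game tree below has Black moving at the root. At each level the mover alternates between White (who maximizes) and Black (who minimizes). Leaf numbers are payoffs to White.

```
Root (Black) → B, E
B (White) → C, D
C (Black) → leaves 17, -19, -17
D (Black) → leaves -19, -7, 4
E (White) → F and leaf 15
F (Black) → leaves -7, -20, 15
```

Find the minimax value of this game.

-19

C (Black): min(17, -19, -17) = -19
D (Black): min(-19, -7, 4) = -19
B (White): max(-19, -19) = -19
F (Black): min(-7, -20, 15) = -20
E (White): max(-20, 15) = 15
Root (Black): min(-19, 15) = -19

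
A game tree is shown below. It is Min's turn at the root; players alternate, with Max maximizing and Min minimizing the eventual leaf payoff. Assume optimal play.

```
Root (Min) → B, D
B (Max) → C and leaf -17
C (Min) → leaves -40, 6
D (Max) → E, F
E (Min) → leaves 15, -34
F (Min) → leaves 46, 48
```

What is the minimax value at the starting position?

-17

C (Min): min(-40, 6) = -40
B (Max): max(-40, -17) = -17
E (Min): min(15, -34) = -34
F (Min): min(46, 48) = 46
D (Max): max(-34, 46) = 46
Root (Min): min(-17, 46) = -17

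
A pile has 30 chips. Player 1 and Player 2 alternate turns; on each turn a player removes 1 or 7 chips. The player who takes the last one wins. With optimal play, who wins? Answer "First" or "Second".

Mark each pile size as W (mover wins) or L (mover loses):
i:   0  1  2  3  4  5  6  7  8  9 10 11 12 13 14 15 16 17 18 19 20 21 22 23 24 25 26 27 28 29 30
     L  W  L  W  L  W  L  W  L  W  L  W  L  W  L  W  L  W  L  W  L  W  L  W  L  W  L  W  L  W  L
Position 30 is L, so the second player wins.

Second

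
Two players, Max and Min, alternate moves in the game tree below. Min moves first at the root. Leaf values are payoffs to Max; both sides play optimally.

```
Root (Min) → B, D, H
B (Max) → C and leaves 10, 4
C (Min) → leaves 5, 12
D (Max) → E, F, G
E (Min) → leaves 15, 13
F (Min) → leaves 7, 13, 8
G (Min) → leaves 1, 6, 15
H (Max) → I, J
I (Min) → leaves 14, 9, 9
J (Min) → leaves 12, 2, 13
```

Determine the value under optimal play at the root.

C (Min): min(5, 12) = 5
B (Max): max(5, 10, 4) = 10
E (Min): min(15, 13) = 13
F (Min): min(7, 13, 8) = 7
G (Min): min(1, 6, 15) = 1
D (Max): max(13, 7, 1) = 13
I (Min): min(14, 9, 9) = 9
J (Min): min(12, 2, 13) = 2
H (Max): max(9, 2) = 9
Root (Min): min(10, 13, 9) = 9

9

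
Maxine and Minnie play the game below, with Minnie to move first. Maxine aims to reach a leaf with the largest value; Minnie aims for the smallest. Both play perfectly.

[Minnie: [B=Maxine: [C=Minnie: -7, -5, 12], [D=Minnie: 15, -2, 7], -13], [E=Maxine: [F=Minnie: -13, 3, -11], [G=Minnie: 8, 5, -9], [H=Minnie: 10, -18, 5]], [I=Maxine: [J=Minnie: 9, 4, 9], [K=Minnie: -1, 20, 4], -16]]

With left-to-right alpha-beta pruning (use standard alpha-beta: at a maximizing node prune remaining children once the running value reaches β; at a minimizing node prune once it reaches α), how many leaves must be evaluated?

18

C [α=-∞,β=+∞]: v=-7
D [α=-7,β=+∞]: v=-2
B [α=-∞,β=+∞]: v=-2
F [α=-∞,β=-2]: v=-13
G [α=-13,β=-2]: v=-9
H [α=-9,β=-2]: v=-18 after child 2 ≤ α → α-cutoff, skip 1
E [α=-∞,β=-2]: v=-9
J [α=-∞,β=-9]: v=4
I [α=-∞,β=-9]: v=4 after child 1 ≥ β → β-cutoff, skip 2
Root [α=-∞,β=+∞]: v=-9
Leaves evaluated: 18 of 23.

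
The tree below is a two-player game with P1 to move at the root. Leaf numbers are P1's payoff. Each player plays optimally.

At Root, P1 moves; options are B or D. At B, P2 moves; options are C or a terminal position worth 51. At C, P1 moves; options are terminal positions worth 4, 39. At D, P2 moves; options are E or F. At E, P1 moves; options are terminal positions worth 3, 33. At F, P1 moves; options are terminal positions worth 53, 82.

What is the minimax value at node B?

39

C: max(4, 39) = 39
B: min(39, 51) = 39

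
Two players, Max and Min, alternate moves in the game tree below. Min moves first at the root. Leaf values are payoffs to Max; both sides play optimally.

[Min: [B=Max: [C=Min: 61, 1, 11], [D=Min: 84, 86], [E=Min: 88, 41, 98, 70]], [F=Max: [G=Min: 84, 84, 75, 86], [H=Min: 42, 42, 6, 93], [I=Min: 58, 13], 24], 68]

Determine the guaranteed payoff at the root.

C (Min): min(61, 1, 11) = 1
D (Min): min(84, 86) = 84
E (Min): min(88, 41, 98, 70) = 41
B (Max): max(1, 84, 41) = 84
G (Min): min(84, 84, 75, 86) = 75
H (Min): min(42, 42, 6, 93) = 6
I (Min): min(58, 13) = 13
F (Max): max(75, 6, 13, 24) = 75
Root (Min): min(84, 75, 68) = 68

68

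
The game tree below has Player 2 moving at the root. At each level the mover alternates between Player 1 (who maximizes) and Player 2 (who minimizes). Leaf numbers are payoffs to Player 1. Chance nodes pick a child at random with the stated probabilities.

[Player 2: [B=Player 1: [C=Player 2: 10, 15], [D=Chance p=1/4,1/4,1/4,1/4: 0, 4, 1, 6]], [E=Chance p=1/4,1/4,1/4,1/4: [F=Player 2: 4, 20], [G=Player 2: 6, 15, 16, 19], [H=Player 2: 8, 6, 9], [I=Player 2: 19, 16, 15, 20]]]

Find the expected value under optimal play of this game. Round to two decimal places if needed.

7.75

C (Player 2): min(10, 15) = 10
D (Chance): 1/4·0 + 1/4·4 + 1/4·1 + 1/4·6 = 2.75
B (Player 1): max(10, 2.75) = 10
F (Player 2): min(4, 20) = 4
G (Player 2): min(6, 15, 16, 19) = 6
H (Player 2): min(8, 6, 9) = 6
I (Player 2): min(19, 16, 15, 20) = 15
E (Chance): 1/4·4 + 1/4·6 + 1/4·6 + 1/4·15 = 7.75
Root (Player 2): min(10, 7.75) = 7.75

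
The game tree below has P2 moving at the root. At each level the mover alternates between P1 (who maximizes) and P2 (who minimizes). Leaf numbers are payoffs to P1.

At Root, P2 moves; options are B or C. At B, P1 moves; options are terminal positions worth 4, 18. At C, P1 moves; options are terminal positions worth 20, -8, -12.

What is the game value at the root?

18

B (P1): max(4, 18) = 18
C (P1): max(20, -8, -12) = 20
Root (P2): min(18, 20) = 18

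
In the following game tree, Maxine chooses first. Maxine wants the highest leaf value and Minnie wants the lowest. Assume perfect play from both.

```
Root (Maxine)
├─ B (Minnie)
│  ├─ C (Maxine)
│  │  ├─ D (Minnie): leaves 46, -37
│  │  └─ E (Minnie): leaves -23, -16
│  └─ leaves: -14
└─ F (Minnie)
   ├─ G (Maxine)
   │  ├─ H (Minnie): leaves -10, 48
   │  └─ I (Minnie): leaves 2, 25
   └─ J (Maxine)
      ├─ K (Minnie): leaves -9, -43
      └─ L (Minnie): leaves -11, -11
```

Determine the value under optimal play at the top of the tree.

D (Minnie): min(46, -37) = -37
E (Minnie): min(-23, -16) = -23
C (Maxine): max(-37, -23) = -23
B (Minnie): min(-23, -14) = -23
H (Minnie): min(-10, 48) = -10
I (Minnie): min(2, 25) = 2
G (Maxine): max(-10, 2) = 2
K (Minnie): min(-9, -43) = -43
L (Minnie): min(-11, -11) = -11
J (Maxine): max(-43, -11) = -11
F (Minnie): min(2, -11) = -11
Root (Maxine): max(-23, -11) = -11

-11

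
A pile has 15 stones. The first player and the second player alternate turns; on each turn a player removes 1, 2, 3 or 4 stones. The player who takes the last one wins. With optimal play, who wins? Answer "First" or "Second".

Second

Positions where the player to move wins (W) vs loses (L):
i:   0  1  2  3  4  5  6  7  8  9 10 11 12 13 14 15
     L  W  W  W  W  L  W  W  W  W  L  W  W  W  W  L
Position 15 is L, so the second player wins.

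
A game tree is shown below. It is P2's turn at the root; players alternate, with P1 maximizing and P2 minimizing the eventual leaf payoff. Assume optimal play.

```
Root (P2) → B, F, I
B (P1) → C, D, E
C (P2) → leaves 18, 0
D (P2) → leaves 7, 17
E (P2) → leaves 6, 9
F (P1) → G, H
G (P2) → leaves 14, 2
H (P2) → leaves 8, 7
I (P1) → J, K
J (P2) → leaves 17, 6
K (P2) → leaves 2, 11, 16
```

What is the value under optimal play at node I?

J: min(17, 6) = 6
K: min(2, 11, 16) = 2
I: max(6, 2) = 6

6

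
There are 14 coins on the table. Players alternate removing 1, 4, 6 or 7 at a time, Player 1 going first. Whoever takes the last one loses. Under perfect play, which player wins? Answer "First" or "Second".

Second

Mark each pile size as W (mover wins) or L (mover loses):
i:   0  1  2  3  4  5  6  7  8  9 10 11 12 13 14
     W  L  W  L  W  W  L  W  W  W  W  L  W  W  L
Position 14 is L, so the second player wins.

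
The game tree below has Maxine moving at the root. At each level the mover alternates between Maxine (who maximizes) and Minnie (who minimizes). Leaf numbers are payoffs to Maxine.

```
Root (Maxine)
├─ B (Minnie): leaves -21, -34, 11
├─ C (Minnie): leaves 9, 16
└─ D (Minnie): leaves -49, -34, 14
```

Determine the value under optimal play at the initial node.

B (Minnie): min(-21, -34, 11) = -34
C (Minnie): min(9, 16) = 9
D (Minnie): min(-49, -34, 14) = -49
Root (Maxine): max(-34, 9, -49) = 9

9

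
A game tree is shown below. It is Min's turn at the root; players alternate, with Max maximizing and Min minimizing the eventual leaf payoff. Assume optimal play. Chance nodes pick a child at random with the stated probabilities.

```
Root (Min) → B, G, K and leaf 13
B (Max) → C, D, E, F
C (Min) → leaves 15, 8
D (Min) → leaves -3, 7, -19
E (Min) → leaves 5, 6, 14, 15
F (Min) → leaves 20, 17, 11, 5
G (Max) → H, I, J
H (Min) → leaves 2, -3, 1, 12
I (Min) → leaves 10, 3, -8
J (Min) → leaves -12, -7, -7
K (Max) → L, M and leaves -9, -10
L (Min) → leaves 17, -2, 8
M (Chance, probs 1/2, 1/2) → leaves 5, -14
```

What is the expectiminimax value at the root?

-3

C (Min): min(15, 8) = 8
D (Min): min(-3, 7, -19) = -19
E (Min): min(5, 6, 14, 15) = 5
F (Min): min(20, 17, 11, 5) = 5
B (Max): max(8, -19, 5, 5) = 8
H (Min): min(2, -3, 1, 12) = -3
I (Min): min(10, 3, -8) = -8
J (Min): min(-12, -7, -7) = -12
G (Max): max(-3, -8, -12) = -3
L (Min): min(17, -2, 8) = -2
M (Chance): 1/2·5 + 1/2·-14 = -4.5
K (Max): max(-2, -4.5, -9, -10) = -2
Root (Min): min(8, -3, -2, 13) = -3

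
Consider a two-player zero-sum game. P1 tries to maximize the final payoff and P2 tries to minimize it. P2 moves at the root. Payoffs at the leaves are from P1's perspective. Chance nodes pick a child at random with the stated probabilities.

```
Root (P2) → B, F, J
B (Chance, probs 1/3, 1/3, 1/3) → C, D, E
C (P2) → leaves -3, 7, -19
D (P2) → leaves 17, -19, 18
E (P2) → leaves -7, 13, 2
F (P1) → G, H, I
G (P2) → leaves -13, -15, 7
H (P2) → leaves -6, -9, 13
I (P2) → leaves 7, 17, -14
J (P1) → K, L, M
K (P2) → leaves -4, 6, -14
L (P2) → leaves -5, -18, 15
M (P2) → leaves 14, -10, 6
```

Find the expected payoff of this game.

-15

C (P2): min(-3, 7, -19) = -19
D (P2): min(17, -19, 18) = -19
E (P2): min(-7, 13, 2) = -7
B (Chance): 1/3·-19 + 1/3·-19 + 1/3·-7 = -15
G (P2): min(-13, -15, 7) = -15
H (P2): min(-6, -9, 13) = -9
I (P2): min(7, 17, -14) = -14
F (P1): max(-15, -9, -14) = -9
K (P2): min(-4, 6, -14) = -14
L (P2): min(-5, -18, 15) = -18
M (P2): min(14, -10, 6) = -10
J (P1): max(-14, -18, -10) = -10
Root (P2): min(-15, -9, -10) = -15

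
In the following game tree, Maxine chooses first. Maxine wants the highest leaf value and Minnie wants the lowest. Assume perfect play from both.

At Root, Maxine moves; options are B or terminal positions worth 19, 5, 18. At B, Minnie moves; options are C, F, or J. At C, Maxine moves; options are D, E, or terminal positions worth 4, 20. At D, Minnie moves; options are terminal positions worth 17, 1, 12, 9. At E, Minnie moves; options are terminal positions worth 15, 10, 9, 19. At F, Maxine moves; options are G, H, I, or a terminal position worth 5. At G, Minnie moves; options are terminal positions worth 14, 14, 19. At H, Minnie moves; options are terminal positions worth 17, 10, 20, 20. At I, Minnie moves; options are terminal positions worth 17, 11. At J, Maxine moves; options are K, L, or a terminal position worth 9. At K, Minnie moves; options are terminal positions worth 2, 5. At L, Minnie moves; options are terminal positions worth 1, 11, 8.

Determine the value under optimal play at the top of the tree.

D (Minnie): min(17, 1, 12, 9) = 1
E (Minnie): min(15, 10, 9, 19) = 9
C (Maxine): max(1, 9, 4, 20) = 20
G (Minnie): min(14, 14, 19) = 14
H (Minnie): min(17, 10, 20, 20) = 10
I (Minnie): min(17, 11) = 11
F (Maxine): max(14, 10, 11, 5) = 14
K (Minnie): min(2, 5) = 2
L (Minnie): min(1, 11, 8) = 1
J (Maxine): max(2, 1, 9) = 9
B (Minnie): min(20, 14, 9) = 9
Root (Maxine): max(9, 19, 5, 18) = 19

19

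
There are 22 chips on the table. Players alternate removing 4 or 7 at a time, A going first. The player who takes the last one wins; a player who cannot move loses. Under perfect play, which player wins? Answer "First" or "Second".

Mark each pile size as W (mover wins) or L (mover loses):
i:   0  1  2  3  4  5  6  7  8  9 10 11 12 13 14 15 16 17 18 19 20 21 22
     L  L  L  L  W  W  W  W  W  W  W  L  L  L  L  W  W  W  W  W  W  W  L
Position 22 is L, so the second player wins.

Second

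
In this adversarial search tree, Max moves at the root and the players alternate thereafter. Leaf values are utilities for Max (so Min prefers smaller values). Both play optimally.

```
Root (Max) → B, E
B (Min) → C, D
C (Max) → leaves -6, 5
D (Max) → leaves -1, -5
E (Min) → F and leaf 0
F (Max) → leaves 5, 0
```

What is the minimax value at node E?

0

F: max(5, 0) = 5
E: min(5, 0) = 0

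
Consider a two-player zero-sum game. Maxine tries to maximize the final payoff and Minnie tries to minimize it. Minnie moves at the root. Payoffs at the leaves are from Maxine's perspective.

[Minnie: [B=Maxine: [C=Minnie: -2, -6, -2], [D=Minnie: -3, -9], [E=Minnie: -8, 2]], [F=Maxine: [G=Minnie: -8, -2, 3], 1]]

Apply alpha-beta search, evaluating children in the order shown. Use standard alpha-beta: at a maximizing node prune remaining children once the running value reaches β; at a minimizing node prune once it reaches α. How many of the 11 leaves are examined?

C [α=-∞,β=+∞]: v=-6
D [α=-6,β=+∞]: v=-9
E [α=-6,β=+∞]: v=-8 after child 1 ≤ α → α-cutoff, skip 1
B [α=-∞,β=+∞]: v=-6
G [α=-∞,β=-6]: v=-8
F [α=-∞,β=-6]: v=1
Root [α=-∞,β=+∞]: v=-6
Leaves evaluated: 10 of 11.

10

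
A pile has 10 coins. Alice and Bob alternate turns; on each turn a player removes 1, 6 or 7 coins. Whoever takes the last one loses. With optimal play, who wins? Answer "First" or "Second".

Mark each pile size as W (mover wins) or L (mover loses):
i:   0  1  2  3  4  5  6  7  8  9 10
     W  L  W  L  W  L  W  W  W  W  W
Position 10 is W, so the first player wins.

First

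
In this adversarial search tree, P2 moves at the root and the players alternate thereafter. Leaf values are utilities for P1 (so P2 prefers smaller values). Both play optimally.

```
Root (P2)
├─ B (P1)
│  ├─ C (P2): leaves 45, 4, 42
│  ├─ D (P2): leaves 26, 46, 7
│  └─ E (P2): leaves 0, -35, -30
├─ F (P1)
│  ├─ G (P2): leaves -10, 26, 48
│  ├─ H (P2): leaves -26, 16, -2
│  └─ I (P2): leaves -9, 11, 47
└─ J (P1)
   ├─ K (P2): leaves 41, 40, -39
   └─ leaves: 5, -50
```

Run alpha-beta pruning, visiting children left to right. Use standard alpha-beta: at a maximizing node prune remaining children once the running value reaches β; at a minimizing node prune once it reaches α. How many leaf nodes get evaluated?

C [α=-∞,β=+∞]: v=4
D [α=4,β=+∞]: v=7
E [α=7,β=+∞]: v=0 after child 1 ≤ α → α-cutoff, skip 2
B [α=-∞,β=+∞]: v=7
G [α=-∞,β=7]: v=-10
H [α=-10,β=7]: v=-26 after child 1 ≤ α → α-cutoff, skip 2
I [α=-10,β=7]: v=-9
F [α=-∞,β=7]: v=-9
K [α=-∞,β=-9]: v=-39
J [α=-∞,β=-9]: v=5 after child 2 ≥ β → β-cutoff, skip 1
Root [α=-∞,β=+∞]: v=-9
Leaves evaluated: 18 of 23.

18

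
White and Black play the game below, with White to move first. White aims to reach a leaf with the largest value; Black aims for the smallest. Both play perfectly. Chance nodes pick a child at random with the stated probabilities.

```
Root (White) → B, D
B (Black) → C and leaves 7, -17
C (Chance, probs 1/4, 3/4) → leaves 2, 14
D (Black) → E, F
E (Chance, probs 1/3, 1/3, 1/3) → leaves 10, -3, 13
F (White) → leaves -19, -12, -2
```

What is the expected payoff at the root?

C (Chance): 1/4·2 + 3/4·14 = 11
B (Black): min(11, 7, -17) = -17
E (Chance): 1/3·10 + 1/3·-3 + 1/3·13 = 6.67
F (White): max(-19, -12, -2) = -2
D (Black): min(6.67, -2) = -2
Root (White): max(-17, -2) = -2

-2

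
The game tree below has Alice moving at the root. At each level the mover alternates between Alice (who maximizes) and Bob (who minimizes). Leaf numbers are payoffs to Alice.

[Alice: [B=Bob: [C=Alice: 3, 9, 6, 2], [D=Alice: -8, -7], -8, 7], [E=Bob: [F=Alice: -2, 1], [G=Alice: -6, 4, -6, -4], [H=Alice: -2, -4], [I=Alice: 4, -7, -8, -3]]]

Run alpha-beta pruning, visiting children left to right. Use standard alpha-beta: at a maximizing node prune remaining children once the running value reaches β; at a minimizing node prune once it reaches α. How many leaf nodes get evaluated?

15

C [α=-∞,β=+∞]: v=9
D [α=-∞,β=9]: v=-7
B [α=-∞,β=+∞]: v=-8
F [α=-8,β=+∞]: v=1
G [α=-8,β=1]: v=4 after child 2 ≥ β → β-cutoff, skip 2
H [α=-8,β=1]: v=-2
I [α=-8,β=-2]: v=4 after child 1 ≥ β → β-cutoff, skip 3
E [α=-8,β=+∞]: v=-2
Root [α=-∞,β=+∞]: v=-2
Leaves evaluated: 15 of 20.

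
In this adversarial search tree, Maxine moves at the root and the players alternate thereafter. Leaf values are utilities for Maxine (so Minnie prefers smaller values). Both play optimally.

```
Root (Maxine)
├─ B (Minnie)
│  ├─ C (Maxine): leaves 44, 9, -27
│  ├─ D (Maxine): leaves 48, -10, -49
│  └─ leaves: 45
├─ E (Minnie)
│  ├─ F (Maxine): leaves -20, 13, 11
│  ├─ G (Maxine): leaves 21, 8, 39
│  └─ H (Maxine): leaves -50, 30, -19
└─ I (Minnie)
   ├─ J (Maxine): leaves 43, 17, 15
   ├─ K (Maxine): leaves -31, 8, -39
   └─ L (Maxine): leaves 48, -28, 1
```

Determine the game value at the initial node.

C (Maxine): max(44, 9, -27) = 44
D (Maxine): max(48, -10, -49) = 48
B (Minnie): min(44, 48, 45) = 44
F (Maxine): max(-20, 13, 11) = 13
G (Maxine): max(21, 8, 39) = 39
H (Maxine): max(-50, 30, -19) = 30
E (Minnie): min(13, 39, 30) = 13
J (Maxine): max(43, 17, 15) = 43
K (Maxine): max(-31, 8, -39) = 8
L (Maxine): max(48, -28, 1) = 48
I (Minnie): min(43, 8, 48) = 8
Root (Maxine): max(44, 13, 8) = 44

44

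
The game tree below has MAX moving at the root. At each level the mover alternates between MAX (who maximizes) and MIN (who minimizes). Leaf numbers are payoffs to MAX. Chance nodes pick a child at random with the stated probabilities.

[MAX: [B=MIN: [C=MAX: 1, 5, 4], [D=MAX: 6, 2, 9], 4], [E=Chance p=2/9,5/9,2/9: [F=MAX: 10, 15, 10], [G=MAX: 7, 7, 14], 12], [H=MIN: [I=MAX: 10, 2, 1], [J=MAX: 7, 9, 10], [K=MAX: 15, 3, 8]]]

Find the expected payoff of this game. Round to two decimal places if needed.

13.78

C (MAX): max(1, 5, 4) = 5
D (MAX): max(6, 2, 9) = 9
B (MIN): min(5, 9, 4) = 4
F (MAX): max(10, 15, 10) = 15
G (MAX): max(7, 7, 14) = 14
E (Chance): 2/9·15 + 5/9·14 + 2/9·12 = 13.78
I (MAX): max(10, 2, 1) = 10
J (MAX): max(7, 9, 10) = 10
K (MAX): max(15, 3, 8) = 15
H (MIN): min(10, 10, 15) = 10
Root (MAX): max(4, 13.78, 10) = 13.78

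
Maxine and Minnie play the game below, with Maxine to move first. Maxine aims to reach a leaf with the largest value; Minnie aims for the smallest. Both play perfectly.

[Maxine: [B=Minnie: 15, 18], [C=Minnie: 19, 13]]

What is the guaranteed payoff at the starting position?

B (Minnie): min(15, 18) = 15
C (Minnie): min(19, 13) = 13
Root (Maxine): max(15, 13) = 15

15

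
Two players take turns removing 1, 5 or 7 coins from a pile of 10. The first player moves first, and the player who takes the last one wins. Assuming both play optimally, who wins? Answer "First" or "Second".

Positions where the player to move wins (W) vs loses (L):
i:   0  1  2  3  4  5  6  7  8  9 10
     L  W  L  W  L  W  L  W  L  W  L
Position 10 is L, so the second player wins.

Second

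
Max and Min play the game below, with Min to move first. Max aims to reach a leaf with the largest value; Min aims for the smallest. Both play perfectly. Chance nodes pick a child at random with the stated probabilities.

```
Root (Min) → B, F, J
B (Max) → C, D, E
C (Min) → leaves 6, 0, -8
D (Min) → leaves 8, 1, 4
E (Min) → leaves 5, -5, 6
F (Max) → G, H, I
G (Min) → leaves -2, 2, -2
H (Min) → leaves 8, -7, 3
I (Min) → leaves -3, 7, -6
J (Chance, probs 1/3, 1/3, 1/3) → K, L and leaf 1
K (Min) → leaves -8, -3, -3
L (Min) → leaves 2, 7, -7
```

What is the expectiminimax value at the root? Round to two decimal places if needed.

C (Min): min(6, 0, -8) = -8
D (Min): min(8, 1, 4) = 1
E (Min): min(5, -5, 6) = -5
B (Max): max(-8, 1, -5) = 1
G (Min): min(-2, 2, -2) = -2
H (Min): min(8, -7, 3) = -7
I (Min): min(-3, 7, -6) = -6
F (Max): max(-2, -7, -6) = -2
K (Min): min(-8, -3, -3) = -8
L (Min): min(2, 7, -7) = -7
J (Chance): 1/3·-8 + 1/3·-7 + 1/3·1 = -4.67
Root (Min): min(1, -2, -4.67) = -4.67

-4.67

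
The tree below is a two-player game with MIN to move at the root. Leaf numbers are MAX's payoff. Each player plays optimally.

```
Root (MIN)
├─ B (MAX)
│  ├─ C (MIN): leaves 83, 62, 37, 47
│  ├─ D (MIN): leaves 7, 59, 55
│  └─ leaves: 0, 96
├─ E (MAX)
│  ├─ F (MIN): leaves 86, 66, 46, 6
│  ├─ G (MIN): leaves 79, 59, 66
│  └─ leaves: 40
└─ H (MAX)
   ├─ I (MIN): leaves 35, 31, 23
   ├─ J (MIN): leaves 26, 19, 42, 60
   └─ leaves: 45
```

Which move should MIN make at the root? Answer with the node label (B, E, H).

C (MIN): min(83, 62, 37, 47) = 37
D (MIN): min(7, 59, 55) = 7
B (MAX): max(37, 7, 0, 96) = 96
F (MIN): min(86, 66, 46, 6) = 6
G (MIN): min(79, 59, 66) = 59
E (MAX): max(6, 59, 40) = 59
I (MIN): min(35, 31, 23) = 23
J (MIN): min(26, 19, 42, 60) = 19
H (MAX): max(23, 19, 45) = 45
Root (MIN): min(96, 59, 45) = 45
MIN picks the child with the lowest value: H (value 45).

H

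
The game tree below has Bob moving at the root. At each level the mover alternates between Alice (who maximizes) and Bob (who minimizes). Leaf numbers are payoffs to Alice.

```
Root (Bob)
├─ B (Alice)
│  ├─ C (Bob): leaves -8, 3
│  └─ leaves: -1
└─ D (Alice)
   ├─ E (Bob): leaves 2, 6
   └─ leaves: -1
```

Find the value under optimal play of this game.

-1

C (Bob): min(-8, 3) = -8
B (Alice): max(-8, -1) = -1
E (Bob): min(2, 6) = 2
D (Alice): max(2, -1) = 2
Root (Bob): min(-1, 2) = -1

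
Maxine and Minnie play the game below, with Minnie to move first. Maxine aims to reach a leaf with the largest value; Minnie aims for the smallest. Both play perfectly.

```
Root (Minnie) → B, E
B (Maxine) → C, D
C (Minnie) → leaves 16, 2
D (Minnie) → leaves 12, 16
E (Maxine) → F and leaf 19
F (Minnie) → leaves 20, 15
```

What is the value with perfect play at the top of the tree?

12

C (Minnie): min(16, 2) = 2
D (Minnie): min(12, 16) = 12
B (Maxine): max(2, 12) = 12
F (Minnie): min(20, 15) = 15
E (Maxine): max(15, 19) = 19
Root (Minnie): min(12, 19) = 12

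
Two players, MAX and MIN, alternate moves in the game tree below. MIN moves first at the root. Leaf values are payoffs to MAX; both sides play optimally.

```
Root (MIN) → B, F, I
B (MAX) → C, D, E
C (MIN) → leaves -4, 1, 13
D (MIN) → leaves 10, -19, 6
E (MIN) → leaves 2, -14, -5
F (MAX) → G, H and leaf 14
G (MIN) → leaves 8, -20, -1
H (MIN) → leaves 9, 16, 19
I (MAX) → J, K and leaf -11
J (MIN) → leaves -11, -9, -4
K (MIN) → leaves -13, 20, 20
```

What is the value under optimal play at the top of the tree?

-11

C (MIN): min(-4, 1, 13) = -4
D (MIN): min(10, -19, 6) = -19
E (MIN): min(2, -14, -5) = -14
B (MAX): max(-4, -19, -14) = -4
G (MIN): min(8, -20, -1) = -20
H (MIN): min(9, 16, 19) = 9
F (MAX): max(-20, 9, 14) = 14
J (MIN): min(-11, -9, -4) = -11
K (MIN): min(-13, 20, 20) = -13
I (MAX): max(-11, -13, -11) = -11
Root (MIN): min(-4, 14, -11) = -11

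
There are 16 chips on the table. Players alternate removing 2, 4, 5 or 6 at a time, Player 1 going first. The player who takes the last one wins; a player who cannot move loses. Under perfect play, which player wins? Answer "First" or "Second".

Mark each pile size as W (mover wins) or L (mover loses):
i:   0  1  2  3  4  5  6  7  8  9 10 11 12 13 14 15 16
     L  L  W  W  W  W  W  W  L  L  W  W  W  W  W  W  L
Position 16 is L, so the second player wins.

Second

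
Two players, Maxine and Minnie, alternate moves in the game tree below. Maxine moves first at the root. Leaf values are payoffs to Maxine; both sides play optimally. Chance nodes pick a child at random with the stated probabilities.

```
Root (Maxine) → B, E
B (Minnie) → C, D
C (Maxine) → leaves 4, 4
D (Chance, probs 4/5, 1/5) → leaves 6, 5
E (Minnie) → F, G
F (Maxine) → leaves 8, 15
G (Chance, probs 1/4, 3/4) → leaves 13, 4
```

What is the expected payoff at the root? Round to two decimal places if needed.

C (Maxine): max(4, 4) = 4
D (Chance): 4/5·6 + 1/5·5 = 5.8
B (Minnie): min(4, 5.8) = 4
F (Maxine): max(8, 15) = 15
G (Chance): 1/4·13 + 3/4·4 = 6.25
E (Minnie): min(15, 6.25) = 6.25
Root (Maxine): max(4, 6.25) = 6.25

6.25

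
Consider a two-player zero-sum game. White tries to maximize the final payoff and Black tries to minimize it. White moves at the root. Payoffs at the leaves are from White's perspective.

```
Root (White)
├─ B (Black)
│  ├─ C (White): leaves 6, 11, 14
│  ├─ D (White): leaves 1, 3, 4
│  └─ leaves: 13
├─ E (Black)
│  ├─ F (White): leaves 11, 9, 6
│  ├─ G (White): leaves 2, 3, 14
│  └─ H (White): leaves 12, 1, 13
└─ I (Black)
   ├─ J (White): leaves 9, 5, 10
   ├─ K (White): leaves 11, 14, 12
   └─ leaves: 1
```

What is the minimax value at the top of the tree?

11

C (White): max(6, 11, 14) = 14
D (White): max(1, 3, 4) = 4
B (Black): min(14, 4, 13) = 4
F (White): max(11, 9, 6) = 11
G (White): max(2, 3, 14) = 14
H (White): max(12, 1, 13) = 13
E (Black): min(11, 14, 13) = 11
J (White): max(9, 5, 10) = 10
K (White): max(11, 14, 12) = 14
I (Black): min(10, 14, 1) = 1
Root (White): max(4, 11, 1) = 11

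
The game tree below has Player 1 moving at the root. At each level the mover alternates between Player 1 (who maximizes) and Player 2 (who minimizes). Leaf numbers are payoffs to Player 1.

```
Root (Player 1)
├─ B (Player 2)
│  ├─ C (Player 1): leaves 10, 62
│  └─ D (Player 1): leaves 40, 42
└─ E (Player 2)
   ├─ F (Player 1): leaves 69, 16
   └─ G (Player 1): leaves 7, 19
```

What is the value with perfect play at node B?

42

C: max(10, 62) = 62
D: max(40, 42) = 42
B: min(62, 42) = 42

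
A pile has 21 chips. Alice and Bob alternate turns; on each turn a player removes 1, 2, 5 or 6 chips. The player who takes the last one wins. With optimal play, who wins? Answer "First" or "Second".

Second

Compute winning (W) and losing (L) positions by backward induction:
i:   0  1  2  3  4  5  6  7  8  9 10 11 12 13 14 15 16 17 18 19 20 21
     L  W  W  L  W  W  W  L  W  W  L  W  W  W  L  W  W  L  W  W  W  L
Position 21 is L, so the second player wins.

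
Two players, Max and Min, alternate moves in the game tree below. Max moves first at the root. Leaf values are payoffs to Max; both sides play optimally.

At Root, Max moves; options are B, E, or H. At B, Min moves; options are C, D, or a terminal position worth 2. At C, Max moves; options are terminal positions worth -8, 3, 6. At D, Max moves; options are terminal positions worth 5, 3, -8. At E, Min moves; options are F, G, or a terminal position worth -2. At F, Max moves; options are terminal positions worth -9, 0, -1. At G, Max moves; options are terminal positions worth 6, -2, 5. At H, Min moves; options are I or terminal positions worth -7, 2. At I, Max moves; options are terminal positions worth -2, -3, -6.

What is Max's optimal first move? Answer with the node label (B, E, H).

B

C (Max): max(-8, 3, 6) = 6
D (Max): max(5, 3, -8) = 5
B (Min): min(6, 5, 2) = 2
F (Max): max(-9, 0, -1) = 0
G (Max): max(6, -2, 5) = 6
E (Min): min(0, 6, -2) = -2
I (Max): max(-2, -3, -6) = -2
H (Min): min(-2, -7, 2) = -7
Root (Max): max(2, -2, -7) = 2
Max picks the child with the highest value: B (value 2).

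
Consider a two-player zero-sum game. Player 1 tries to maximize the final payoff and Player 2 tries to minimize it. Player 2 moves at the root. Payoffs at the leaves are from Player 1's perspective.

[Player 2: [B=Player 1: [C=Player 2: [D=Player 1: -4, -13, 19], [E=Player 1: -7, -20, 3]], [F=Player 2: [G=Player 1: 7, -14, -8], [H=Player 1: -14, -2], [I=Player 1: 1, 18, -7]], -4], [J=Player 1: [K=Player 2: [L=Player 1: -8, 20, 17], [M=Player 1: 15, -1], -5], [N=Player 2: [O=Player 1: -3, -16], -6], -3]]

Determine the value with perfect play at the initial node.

-3

D (Player 1): max(-4, -13, 19) = 19
E (Player 1): max(-7, -20, 3) = 3
C (Player 2): min(19, 3) = 3
G (Player 1): max(7, -14, -8) = 7
H (Player 1): max(-14, -2) = -2
I (Player 1): max(1, 18, -7) = 18
F (Player 2): min(7, -2, 18) = -2
B (Player 1): max(3, -2, -4) = 3
L (Player 1): max(-8, 20, 17) = 20
M (Player 1): max(15, -1) = 15
K (Player 2): min(20, 15, -5) = -5
O (Player 1): max(-3, -16) = -3
N (Player 2): min(-3, -6) = -6
J (Player 1): max(-5, -6, -3) = -3
Root (Player 2): min(3, -3) = -3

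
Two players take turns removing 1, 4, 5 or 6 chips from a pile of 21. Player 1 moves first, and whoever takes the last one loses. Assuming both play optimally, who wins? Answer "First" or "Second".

Compute winning (W) and losing (L) positions by backward induction:
i:   0  1  2  3  4  5  6  7  8  9 10 11 12 13 14 15 16 17 18 19 20 21
     W  L  W  L  W  W  W  W  W  W  L  W  L  W  W  W  W  W  W  L  W  L
Position 21 is L, so the second player wins.

Second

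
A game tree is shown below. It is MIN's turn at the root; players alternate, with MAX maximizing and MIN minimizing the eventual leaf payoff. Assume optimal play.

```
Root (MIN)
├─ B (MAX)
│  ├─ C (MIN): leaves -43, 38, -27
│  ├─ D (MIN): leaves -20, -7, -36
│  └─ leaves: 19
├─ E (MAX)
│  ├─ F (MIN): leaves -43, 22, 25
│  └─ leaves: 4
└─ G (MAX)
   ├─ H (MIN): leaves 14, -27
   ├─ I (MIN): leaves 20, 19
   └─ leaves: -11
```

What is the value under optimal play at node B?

19

C: min(-43, 38, -27) = -43
D: min(-20, -7, -36) = -36
B: max(-43, -36, 19) = 19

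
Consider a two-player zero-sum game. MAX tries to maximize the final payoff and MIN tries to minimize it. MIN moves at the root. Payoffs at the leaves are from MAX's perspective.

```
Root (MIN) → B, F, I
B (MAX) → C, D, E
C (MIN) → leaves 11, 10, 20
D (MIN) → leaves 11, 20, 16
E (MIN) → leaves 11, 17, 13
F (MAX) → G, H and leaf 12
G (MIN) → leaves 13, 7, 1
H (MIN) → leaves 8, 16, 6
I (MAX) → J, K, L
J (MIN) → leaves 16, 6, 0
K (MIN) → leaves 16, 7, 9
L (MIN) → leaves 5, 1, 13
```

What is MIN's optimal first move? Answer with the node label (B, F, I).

I

C (MIN): min(11, 10, 20) = 10
D (MIN): min(11, 20, 16) = 11
E (MIN): min(11, 17, 13) = 11
B (MAX): max(10, 11, 11) = 11
G (MIN): min(13, 7, 1) = 1
H (MIN): min(8, 16, 6) = 6
F (MAX): max(1, 6, 12) = 12
J (MIN): min(16, 6, 0) = 0
K (MIN): min(16, 7, 9) = 7
L (MIN): min(5, 1, 13) = 1
I (MAX): max(0, 7, 1) = 7
Root (MIN): min(11, 12, 7) = 7
MIN picks the child with the lowest value: I (value 7).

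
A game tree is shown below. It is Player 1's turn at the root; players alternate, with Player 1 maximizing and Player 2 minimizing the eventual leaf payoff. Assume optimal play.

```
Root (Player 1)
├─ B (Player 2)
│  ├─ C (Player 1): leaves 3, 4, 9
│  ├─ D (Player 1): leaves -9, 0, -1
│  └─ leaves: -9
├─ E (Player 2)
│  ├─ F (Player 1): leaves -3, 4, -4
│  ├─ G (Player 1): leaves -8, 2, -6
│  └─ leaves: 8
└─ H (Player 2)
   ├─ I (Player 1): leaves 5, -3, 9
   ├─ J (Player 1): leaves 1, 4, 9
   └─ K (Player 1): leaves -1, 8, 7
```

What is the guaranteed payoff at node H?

I: max(5, -3, 9) = 9
J: max(1, 4, 9) = 9
K: max(-1, 8, 7) = 8
H: min(9, 9, 8) = 8

8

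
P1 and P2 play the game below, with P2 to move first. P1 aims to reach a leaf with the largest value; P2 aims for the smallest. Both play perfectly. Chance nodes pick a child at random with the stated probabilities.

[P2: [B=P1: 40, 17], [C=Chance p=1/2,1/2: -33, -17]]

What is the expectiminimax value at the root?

B (P1): max(40, 17) = 40
C (Chance): 1/2·-33 + 1/2·-17 = -25
Root (P2): min(40, -25) = -25

-25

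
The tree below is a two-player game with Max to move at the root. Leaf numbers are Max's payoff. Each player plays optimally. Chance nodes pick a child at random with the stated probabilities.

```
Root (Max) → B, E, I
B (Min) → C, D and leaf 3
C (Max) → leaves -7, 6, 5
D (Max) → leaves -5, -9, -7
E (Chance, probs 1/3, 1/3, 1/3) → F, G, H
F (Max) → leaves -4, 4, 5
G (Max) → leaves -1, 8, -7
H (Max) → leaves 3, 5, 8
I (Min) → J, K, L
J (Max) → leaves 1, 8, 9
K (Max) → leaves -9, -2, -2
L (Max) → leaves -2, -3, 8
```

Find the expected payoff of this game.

7

C (Max): max(-7, 6, 5) = 6
D (Max): max(-5, -9, -7) = -5
B (Min): min(6, -5, 3) = -5
F (Max): max(-4, 4, 5) = 5
G (Max): max(-1, 8, -7) = 8
H (Max): max(3, 5, 8) = 8
E (Chance): 1/3·5 + 1/3·8 + 1/3·8 = 7
J (Max): max(1, 8, 9) = 9
K (Max): max(-9, -2, -2) = -2
L (Max): max(-2, -3, 8) = 8
I (Min): min(9, -2, 8) = -2
Root (Max): max(-5, 7, -2) = 7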